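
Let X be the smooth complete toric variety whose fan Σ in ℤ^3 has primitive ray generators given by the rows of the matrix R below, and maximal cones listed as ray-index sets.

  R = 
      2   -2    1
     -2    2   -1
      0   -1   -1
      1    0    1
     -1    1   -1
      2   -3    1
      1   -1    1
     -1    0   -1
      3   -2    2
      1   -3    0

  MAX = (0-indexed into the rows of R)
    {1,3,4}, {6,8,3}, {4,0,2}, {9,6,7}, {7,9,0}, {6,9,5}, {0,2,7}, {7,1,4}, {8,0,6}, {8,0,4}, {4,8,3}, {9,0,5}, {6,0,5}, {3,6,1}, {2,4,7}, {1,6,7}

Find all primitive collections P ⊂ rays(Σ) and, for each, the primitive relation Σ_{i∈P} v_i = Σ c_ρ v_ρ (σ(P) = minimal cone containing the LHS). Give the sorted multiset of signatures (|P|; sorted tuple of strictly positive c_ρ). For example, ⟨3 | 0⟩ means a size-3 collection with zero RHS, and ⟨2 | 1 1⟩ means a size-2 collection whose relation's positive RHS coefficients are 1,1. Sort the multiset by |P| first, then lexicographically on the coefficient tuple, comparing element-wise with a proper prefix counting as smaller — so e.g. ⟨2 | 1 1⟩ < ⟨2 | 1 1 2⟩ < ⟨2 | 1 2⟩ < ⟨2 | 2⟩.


Σ has 24 primitive collections:

  P={0,1}:  v_{0} + v_{1} = 0  so sig = ⟨2 | 0⟩
  P={3,7}:  v_{3} + v_{7} = 0  so sig = ⟨2 | 0⟩
  P={4,6}:  v_{4} + v_{6} = 0  so sig = ⟨2 | 0⟩
  P={0,3}:  v_{0} + v_{3} = v_{8}  so sig = ⟨2 | 1⟩
  P={1,8}:  v_{1} + v_{8} = v_{3}  so sig = ⟨2 | 1⟩
  P={3,9}:  v_{3} + v_{9} = v_{5}  so sig = ⟨2 | 1⟩
  P={5,7}:  v_{5} + v_{7} = v_{9}  so sig = ⟨2 | 1⟩
  P={7,8}:  v_{7} + v_{8} = v_{0}  so sig = ⟨2 | 1⟩
  P={1,2}:  v_{1} + v_{2} = v_{4} + v_{7}  so sig = ⟨2 | 1 1⟩
  P={1,5}:  v_{1} + v_{5} = v_{6} + v_{7}  so sig = ⟨2 | 1 1⟩
  P={2,3}:  v_{2} + v_{3} = v_{0} + v_{4}  so sig = ⟨2 | 1 1⟩
  P={2,6}:  v_{2} + v_{6} = v_{0} + v_{7}  so sig = ⟨2 | 1 1⟩
  P={3,5}:  v_{3} + v_{5} = v_{0} + v_{6}  so sig = ⟨2 | 1 1⟩
  P={4,5}:  v_{4} + v_{5} = v_{0} + v_{7}  so sig = ⟨2 | 1 1⟩
  P={8,9}:  v_{8} + v_{9} = v_{0} + v_{5}  so sig = ⟨2 | 1 1⟩
  P={1,9}:  v_{1} + v_{9} = v_{6} + 2·v_{7}  so sig = ⟨2 | 1 2⟩
  P={2,8}:  v_{2} + v_{8} = 2·v_{0} + v_{4}  so sig = ⟨2 | 1 2⟩
  P={4,9}:  v_{4} + v_{9} = v_{0} + 2·v_{7}  so sig = ⟨2 | 1 2⟩
  P={5,8}:  v_{5} + v_{8} = 2·v_{0} + v_{6}  so sig = ⟨2 | 1 2⟩
  P={2,5}:  v_{2} + v_{5} = 2·v_{0} + 2·v_{7}  so sig = ⟨2 | 2 2⟩
  P={2,9}:  v_{2} + v_{9} = 2·v_{0} + 3·v_{7}  so sig = ⟨2 | 2 3⟩
  P={0,4,7}:  v_{0} + v_{4} + v_{7} = v_{2}  so sig = ⟨3 | 1⟩
  P={0,6,7}:  v_{0} + v_{6} + v_{7} = v_{5}  so sig = ⟨3 | 1⟩
  P={0,6,9}:  v_{0} + v_{6} + v_{9} = 2·v_{5}  so sig = ⟨3 | 2⟩

so the primitive-relation signature multiset is
{ ⟨2 | 0⟩ ×3,  ⟨2 | 1⟩ ×5,  ⟨2 | 1 1⟩ ×7,  ⟨2 | 1 2⟩ ×4,  ⟨2 | 2 2⟩,  ⟨2 | 2 3⟩,  ⟨3 | 1⟩ ×2,  ⟨3 | 2⟩ }


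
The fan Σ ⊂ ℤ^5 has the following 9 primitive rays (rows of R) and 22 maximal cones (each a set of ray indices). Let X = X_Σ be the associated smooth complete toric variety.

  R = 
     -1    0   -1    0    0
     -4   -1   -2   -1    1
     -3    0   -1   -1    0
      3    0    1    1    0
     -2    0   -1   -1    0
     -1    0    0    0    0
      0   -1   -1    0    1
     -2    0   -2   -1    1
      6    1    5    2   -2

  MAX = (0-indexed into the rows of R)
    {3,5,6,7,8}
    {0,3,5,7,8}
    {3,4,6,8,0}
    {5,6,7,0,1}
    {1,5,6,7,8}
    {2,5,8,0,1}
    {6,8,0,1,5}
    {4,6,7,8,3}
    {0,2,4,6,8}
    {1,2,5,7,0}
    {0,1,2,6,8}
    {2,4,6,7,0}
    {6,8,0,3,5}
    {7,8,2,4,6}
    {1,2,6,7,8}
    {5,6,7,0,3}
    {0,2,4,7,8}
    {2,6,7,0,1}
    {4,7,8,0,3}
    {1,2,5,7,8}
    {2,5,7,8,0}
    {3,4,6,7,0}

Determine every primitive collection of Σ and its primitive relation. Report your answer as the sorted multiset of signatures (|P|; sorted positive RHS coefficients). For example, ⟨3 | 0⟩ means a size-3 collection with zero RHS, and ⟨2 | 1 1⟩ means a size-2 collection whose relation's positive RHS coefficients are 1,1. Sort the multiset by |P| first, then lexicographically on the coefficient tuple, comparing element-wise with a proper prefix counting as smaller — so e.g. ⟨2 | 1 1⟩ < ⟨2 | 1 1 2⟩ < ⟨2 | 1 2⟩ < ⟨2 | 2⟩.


The 7 primitive collections of Σ (r=9, n=5):

  P={2,3}:  v_{2} + v_{3} = 0  ⟹  sig = ⟨2 | 0⟩
  P={4,5}:  v_{4} + v_{5} = v_{2}  ⟹  sig = ⟨2 | 1⟩
  P={1,3}:  v_{1} + v_{3} = v_{5} + v_{6}  ⟹  sig = ⟨2 | 1 1⟩
  P={1,4}:  v_{1} + v_{4} = 2·v_{2} + v_{6}  ⟹  sig = ⟨2 | 1 2⟩
  P={2,5,6}:  v_{2} + v_{5} + v_{6} = v_{1}  ⟹  sig = ⟨3 | 1⟩
  P={0,1,7,8}:  v_{0} + v_{1} + v_{7} + v_{8} = v_{5}  ⟹  sig = ⟨4 | 1⟩
  P={0,6,7,8}:  v_{0} + v_{6} + v_{7} + v_{8} = v_{3}  ⟹  sig = ⟨4 | 1⟩

Signatures (|P|; sorted positive RHS coefficients), sorted:
{ ⟨2 | 0⟩,  ⟨2 | 1⟩,  ⟨2 | 1 1⟩,  ⟨2 | 1 2⟩,  ⟨3 | 1⟩,  ⟨4 | 1⟩ ×2 }


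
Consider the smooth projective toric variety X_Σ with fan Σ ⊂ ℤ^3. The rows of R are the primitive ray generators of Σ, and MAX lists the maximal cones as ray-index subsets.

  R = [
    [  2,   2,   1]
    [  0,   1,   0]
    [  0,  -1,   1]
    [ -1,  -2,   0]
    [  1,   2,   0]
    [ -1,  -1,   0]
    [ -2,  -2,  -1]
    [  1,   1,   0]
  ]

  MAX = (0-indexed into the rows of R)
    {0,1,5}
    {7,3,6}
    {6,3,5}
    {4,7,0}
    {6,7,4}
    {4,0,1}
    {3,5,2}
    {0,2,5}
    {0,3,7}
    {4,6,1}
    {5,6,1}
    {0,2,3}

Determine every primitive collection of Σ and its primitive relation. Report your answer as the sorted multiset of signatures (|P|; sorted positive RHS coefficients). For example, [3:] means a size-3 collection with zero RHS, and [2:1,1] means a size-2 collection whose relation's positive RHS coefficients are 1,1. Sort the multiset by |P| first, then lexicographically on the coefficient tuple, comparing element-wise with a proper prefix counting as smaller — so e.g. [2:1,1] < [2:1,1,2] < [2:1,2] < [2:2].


Primitive collections (11):

  P = {0,6}:  v_{0} + v_{6} = 0  →  sig = [2:]
  P = {3,4}:  v_{3} + v_{4} = 0  →  sig = [2:]
  P = {5,7}:  v_{5} + v_{7} = 0  →  sig = [2:]
  P = {1,3}:  v_{1} + v_{3} = v_{5}  →  sig = [2:1]
  P = {1,7}:  v_{1} + v_{7} = v_{4}  →  sig = [2:1]
  P = {4,5}:  v_{4} + v_{5} = v_{1}  →  sig = [2:1]
  P = {2,4}:  v_{2} + v_{4} = v_{0} + v_{5}  →  sig = [2:1,1]
  P = {2,6}:  v_{2} + v_{6} = v_{3} + v_{5}  →  sig = [2:1,1]
  P = {2,7}:  v_{2} + v_{7} = v_{0} + v_{3}  →  sig = [2:1,1]
  P = {1,2}:  v_{1} + v_{2} = v_{0} + 2·v_{5}  →  sig = [2:1,2]
  P = {0,3,5}:  v_{0} + v_{3} + v_{5} = v_{2}  →  sig = [3:1]

Hence PRS(X_Σ) =
[[2:], [2:], [2:], [2:1], [2:1], [2:1], [2:1,1], [2:1,1], [2:1,1], [2:1,2], [3:1]]


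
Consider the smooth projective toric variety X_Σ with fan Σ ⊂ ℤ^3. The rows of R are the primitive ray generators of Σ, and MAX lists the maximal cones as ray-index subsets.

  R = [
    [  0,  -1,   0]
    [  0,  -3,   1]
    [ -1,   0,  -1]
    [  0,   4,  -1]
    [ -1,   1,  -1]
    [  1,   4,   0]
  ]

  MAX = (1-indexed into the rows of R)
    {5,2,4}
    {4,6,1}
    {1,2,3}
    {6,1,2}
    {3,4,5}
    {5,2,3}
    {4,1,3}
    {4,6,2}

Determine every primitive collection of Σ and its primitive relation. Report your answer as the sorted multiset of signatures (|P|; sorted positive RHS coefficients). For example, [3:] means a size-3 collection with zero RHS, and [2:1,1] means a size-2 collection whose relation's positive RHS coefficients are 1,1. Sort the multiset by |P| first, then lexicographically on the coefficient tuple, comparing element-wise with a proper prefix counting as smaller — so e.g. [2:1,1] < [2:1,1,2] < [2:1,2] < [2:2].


Minimal non-faces — 5 found among 6 rays, 8 max cones:

  P = {1,5}:  v_{1} + v_{5} = v_{3}  ⇒ sig = [2:1]
  P = {3,6}:  v_{3} + v_{6} = v_{4}  ⇒ sig = [2:1]
  P = {5,6}:  v_{5} + v_{6} = v_{2} + 2·v_{4}  ⇒ sig = [2:1,2]
  P = {1,2,4}:  v_{1} + v_{2} + v_{4} = 0  ⇒ sig = [3:]
  P = {2,3,4}:  v_{2} + v_{3} + v_{4} = v_{5}  ⇒ sig = [3:1]

so the primitive-relation signature multiset is
    [2:1]
    [2:1]
    [2:1,2]
    [3:]
    [3:1]


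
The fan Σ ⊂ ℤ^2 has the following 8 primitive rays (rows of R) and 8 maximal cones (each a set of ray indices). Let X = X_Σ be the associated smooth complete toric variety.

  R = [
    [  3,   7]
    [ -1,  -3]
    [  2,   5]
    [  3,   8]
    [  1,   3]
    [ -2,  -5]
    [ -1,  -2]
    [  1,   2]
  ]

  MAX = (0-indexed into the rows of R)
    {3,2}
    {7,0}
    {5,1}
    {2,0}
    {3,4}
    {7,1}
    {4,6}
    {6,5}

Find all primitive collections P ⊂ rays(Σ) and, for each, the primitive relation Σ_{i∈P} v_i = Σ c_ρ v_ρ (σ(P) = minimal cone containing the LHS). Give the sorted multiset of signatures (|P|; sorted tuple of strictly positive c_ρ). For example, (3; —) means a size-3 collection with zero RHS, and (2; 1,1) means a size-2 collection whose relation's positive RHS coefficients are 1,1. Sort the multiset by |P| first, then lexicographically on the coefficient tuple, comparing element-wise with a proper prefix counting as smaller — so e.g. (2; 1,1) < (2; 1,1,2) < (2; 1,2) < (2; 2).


The 20 primitive collections of Σ (r=8, n=2):

  P = {1,4}:  v_{1} + v_{4} = 0 ; sig = (2; —)
  P = {2,5}:  v_{2} + v_{5} = 0 ; sig = (2; —)
  P = {6,7}:  v_{6} + v_{7} = 0 ; sig = (2; —)
  P = {0,5}:  v_{0} + v_{5} = v_{7} ; sig = (2; 1)
  P = {0,6}:  v_{0} + v_{6} = v_{2} ; sig = (2; 1)
  P = {1,2}:  v_{1} + v_{2} = v_{7} ; sig = (2; 1)
  P = {1,3}:  v_{1} + v_{3} = v_{2} ; sig = (2; 1)
  P = {1,6}:  v_{1} + v_{6} = v_{5} ; sig = (2; 1)
  P = {2,4}:  v_{2} + v_{4} = v_{3} ; sig = (2; 1)
  P = {2,6}:  v_{2} + v_{6} = v_{4} ; sig = (2; 1)
  P = {2,7}:  v_{2} + v_{7} = v_{0} ; sig = (2; 1)
  P = {3,5}:  v_{3} + v_{5} = v_{4} ; sig = (2; 1)
  P = {4,5}:  v_{4} + v_{5} = v_{6} ; sig = (2; 1)
  P = {4,7}:  v_{4} + v_{7} = v_{2} ; sig = (2; 1)
  P = {5,7}:  v_{5} + v_{7} = v_{1} ; sig = (2; 1)
  P = {0,1}:  v_{0} + v_{1} = 2·v_{7} ; sig = (2; 2)
  P = {0,4}:  v_{0} + v_{4} = 2·v_{2} ; sig = (2; 2)
  P = {3,6}:  v_{3} + v_{6} = 2·v_{4} ; sig = (2; 2)
  P = {3,7}:  v_{3} + v_{7} = 2·v_{2} ; sig = (2; 2)
  P = {0,3}:  v_{0} + v_{3} = 3·v_{2} ; sig = (2; 3)

Hence PRS(X_Σ) =
    (2; —)
    (2; —)
    (2; —)
    (2; 1)
    (2; 1)
    (2; 1)
    (2; 1)
    (2; 1)
    (2; 1)
    (2; 1)
    (2; 1)
    (2; 1)
    (2; 1)
    (2; 1)
    (2; 1)
    (2; 2)
    (2; 2)
    (2; 2)
    (2; 2)
    (2; 3)


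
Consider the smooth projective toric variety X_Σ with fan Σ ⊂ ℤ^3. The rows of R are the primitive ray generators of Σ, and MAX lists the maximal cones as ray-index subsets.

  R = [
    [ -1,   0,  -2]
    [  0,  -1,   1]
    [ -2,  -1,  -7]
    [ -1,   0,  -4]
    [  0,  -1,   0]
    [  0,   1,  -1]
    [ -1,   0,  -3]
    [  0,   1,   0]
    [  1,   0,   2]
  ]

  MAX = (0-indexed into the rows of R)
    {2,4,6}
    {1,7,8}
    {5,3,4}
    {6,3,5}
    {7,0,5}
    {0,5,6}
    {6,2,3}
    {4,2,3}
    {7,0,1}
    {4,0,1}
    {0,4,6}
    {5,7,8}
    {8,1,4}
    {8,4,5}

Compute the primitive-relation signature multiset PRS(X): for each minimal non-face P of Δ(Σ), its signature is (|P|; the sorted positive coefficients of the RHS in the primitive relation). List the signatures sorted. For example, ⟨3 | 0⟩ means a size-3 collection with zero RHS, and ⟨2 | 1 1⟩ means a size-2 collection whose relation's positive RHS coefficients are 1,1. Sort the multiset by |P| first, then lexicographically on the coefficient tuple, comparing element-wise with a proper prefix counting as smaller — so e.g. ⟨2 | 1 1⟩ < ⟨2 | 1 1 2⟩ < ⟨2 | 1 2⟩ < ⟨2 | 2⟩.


18 minimal non-faces of Δ(Σ) (on 9 rays):

  • {0,8}:  v_{0} + v_{8} = 0  ⟹  sig = ⟨2 | 0⟩
  • {1,5}:  v_{1} + v_{5} = 0  ⟹  sig = ⟨2 | 0⟩
  • {4,7}:  v_{4} + v_{7} = 0  ⟹  sig = ⟨2 | 0⟩
  • {1,3}:  v_{1} + v_{3} = v_{4} + v_{6}  ⟹  sig = ⟨2 | 1 1⟩
  • {1,6}:  v_{1} + v_{6} = v_{0} + v_{4}  ⟹  sig = ⟨2 | 1 1⟩
  • {2,7}:  v_{2} + v_{7} = v_{3} + v_{6}  ⟹  sig = ⟨2 | 1 1⟩
  • {3,7}:  v_{3} + v_{7} = v_{5} + v_{6}  ⟹  sig = ⟨2 | 1 1⟩
  • {6,7}:  v_{6} + v_{7} = v_{0} + v_{5}  ⟹  sig = ⟨2 | 1 1⟩
  • {6,8}:  v_{6} + v_{8} = v_{4} + v_{5}  ⟹  sig = ⟨2 | 1 1⟩
  • {2,8}:  v_{2} + v_{8} = v_{3} + 2·v_{4} + v_{5}  ⟹  sig = ⟨2 | 1 1 2⟩
  • {0,2}:  v_{0} + v_{2} = v_{4} + 3·v_{6}  ⟹  sig = ⟨2 | 1 3⟩
  • {0,3}:  v_{0} + v_{3} = 2·v_{6}  ⟹  sig = ⟨2 | 2⟩
  • {2,5}:  v_{2} + v_{5} = 2·v_{3}  ⟹  sig = ⟨2 | 2⟩
  • {1,2}:  v_{1} + v_{2} = 2·v_{4} + 2·v_{6}  ⟹  sig = ⟨2 | 2 2⟩
  • {3,8}:  v_{3} + v_{8} = 2·v_{4} + 2·v_{5}  ⟹  sig = ⟨2 | 2 2⟩
  • {0,4,5}:  v_{0} + v_{4} + v_{5} = v_{6}  ⟹  sig = ⟨3 | 1⟩
  • {3,4,6}:  v_{3} + v_{4} + v_{6} = v_{2}  ⟹  sig = ⟨3 | 1⟩
  • {4,5,6}:  v_{4} + v_{5} + v_{6} = v_{3}  ⟹  sig = ⟨3 | 1⟩

Signatures (|P|; sorted positive RHS coefficients), sorted:
    ⟨2 | 0⟩
    ⟨2 | 0⟩
    ⟨2 | 0⟩
    ⟨2 | 1 1⟩
    ⟨2 | 1 1⟩
    ⟨2 | 1 1⟩
    ⟨2 | 1 1⟩
    ⟨2 | 1 1⟩
    ⟨2 | 1 1⟩
    ⟨2 | 1 1 2⟩
    ⟨2 | 1 3⟩
    ⟨2 | 2⟩
    ⟨2 | 2⟩
    ⟨2 | 2 2⟩
    ⟨2 | 2 2⟩
    ⟨3 | 1⟩
    ⟨3 | 1⟩
    ⟨3 | 1⟩


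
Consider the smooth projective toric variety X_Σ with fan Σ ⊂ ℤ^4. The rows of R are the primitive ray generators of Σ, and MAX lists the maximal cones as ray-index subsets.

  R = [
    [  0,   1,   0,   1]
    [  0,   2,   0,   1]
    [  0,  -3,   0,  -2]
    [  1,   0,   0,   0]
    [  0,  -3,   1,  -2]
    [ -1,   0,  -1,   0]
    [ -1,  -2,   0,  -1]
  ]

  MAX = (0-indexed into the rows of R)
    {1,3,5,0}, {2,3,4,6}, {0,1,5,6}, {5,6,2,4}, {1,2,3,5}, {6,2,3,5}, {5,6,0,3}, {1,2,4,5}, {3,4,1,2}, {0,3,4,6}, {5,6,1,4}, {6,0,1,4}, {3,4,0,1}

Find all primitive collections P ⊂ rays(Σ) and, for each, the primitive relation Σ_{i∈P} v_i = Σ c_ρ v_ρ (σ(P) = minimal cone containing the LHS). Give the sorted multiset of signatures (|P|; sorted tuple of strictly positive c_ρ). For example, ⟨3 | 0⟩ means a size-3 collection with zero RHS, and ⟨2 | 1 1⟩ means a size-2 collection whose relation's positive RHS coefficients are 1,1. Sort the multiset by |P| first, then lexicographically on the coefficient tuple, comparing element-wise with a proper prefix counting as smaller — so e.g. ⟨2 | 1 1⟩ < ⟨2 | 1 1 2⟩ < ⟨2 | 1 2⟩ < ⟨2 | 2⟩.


Σ has 5 primitive collections:

  {0,2}:  v_{0} + v_{2} = v_{3} + v_{6}  →  sig = ⟨2 | 1 1⟩
  {1,3,6}:  v_{1} + v_{3} + v_{6} = 0  →  sig = ⟨3 | 0⟩
  {0,4,5}:  v_{0} + v_{4} + v_{5} = v_{6}  →  sig = ⟨3 | 1⟩
  {3,4,5}:  v_{3} + v_{4} + v_{5} = v_{2}  →  sig = ⟨3 | 1⟩
  {1,2,6}:  v_{1} + v_{2} + v_{6} = v_{4} + v_{5}  →  sig = ⟨3 | 1 1⟩

Hence PRS(X_Σ) =
    |P|=2: 1 collection, coeffs (1,1)
    |P|=3: 4 collections, coeffs (), (1), (1), (1,1)


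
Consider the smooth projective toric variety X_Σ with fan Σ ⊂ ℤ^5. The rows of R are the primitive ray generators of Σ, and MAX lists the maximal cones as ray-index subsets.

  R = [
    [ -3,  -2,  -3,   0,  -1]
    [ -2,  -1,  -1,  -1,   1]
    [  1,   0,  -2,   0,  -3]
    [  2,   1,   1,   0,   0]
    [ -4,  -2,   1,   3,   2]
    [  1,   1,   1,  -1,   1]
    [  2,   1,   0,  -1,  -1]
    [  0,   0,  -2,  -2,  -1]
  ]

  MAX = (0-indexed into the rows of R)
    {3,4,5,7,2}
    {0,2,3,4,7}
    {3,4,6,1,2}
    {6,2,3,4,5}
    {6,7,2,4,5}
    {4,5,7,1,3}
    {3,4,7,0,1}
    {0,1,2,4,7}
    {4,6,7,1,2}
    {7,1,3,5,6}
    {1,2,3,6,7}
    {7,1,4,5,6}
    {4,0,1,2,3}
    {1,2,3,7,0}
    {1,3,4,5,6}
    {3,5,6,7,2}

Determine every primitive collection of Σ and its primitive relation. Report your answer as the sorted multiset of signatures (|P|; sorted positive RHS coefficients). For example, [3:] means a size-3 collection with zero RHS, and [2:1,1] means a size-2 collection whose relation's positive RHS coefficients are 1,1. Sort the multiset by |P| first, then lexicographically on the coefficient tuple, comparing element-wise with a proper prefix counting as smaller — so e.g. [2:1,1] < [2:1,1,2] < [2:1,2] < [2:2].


Primitive collections (5):

  • {0,6}:  v_{0} + v_{6} = v_{1} + v_{2}  ⟹  sig = [2:1,1]
  • {0,5}:  v_{0} + v_{5} = v_{3} + v_{4} + 2·v_{7}  ⟹  sig = [2:1,1,2]
  • {1,2,5}:  v_{1} + v_{2} + v_{5} = v_{7}  ⟹  sig = [3:1]
  • {3,4,6,7}:  v_{3} + v_{4} + v_{6} + v_{7} = 0  ⟹  sig = [4:]
  • {1,2,3,4,7}:  v_{1} + v_{2} + v_{3} + v_{4} + v_{7} = v_{0}  ⟹  sig = [5:1]

Hence PRS(X_Σ) =
[[2:1,1], [2:1,1,2], [3:1], [4:], [5:1]]


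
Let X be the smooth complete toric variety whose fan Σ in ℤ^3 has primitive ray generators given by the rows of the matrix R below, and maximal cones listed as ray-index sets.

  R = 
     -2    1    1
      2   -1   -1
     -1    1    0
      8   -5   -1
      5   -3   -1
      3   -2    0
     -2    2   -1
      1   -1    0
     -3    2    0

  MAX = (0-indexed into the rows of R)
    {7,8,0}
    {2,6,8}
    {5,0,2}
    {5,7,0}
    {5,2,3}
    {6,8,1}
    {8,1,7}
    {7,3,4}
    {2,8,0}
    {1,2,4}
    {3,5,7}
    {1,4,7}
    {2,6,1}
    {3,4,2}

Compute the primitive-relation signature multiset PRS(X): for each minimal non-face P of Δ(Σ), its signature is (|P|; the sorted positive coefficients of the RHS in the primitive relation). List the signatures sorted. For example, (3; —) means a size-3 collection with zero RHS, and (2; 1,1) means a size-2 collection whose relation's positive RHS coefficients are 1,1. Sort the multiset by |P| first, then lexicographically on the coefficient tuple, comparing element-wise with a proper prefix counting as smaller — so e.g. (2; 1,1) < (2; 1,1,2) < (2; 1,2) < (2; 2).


16 minimal non-faces of Δ(Σ) (on 9 rays):

  P = {0,1}:  v_{0} + v_{1} = 0  →  sig = (2; —)
  P = {2,7}:  v_{2} + v_{7} = 0  →  sig = (2; —)
  P = {5,8}:  v_{5} + v_{8} = 0  →  sig = (2; —)
  P = {0,4}:  v_{0} + v_{4} = v_{5}  →  sig = (2; 1)
  P = {1,5}:  v_{1} + v_{5} = v_{4}  →  sig = (2; 1)
  P = {3,8}:  v_{3} + v_{8} = v_{4}  →  sig = (2; 1)
  P = {4,5}:  v_{4} + v_{5} = v_{3}  →  sig = (2; 1)
  P = {4,8}:  v_{4} + v_{8} = v_{1}  →  sig = (2; 1)
  P = {0,6}:  v_{0} + v_{6} = v_{2} + v_{8}  →  sig = (2; 1,1)
  P = {5,6}:  v_{5} + v_{6} = v_{1} + v_{2}  →  sig = (2; 1,1)
  P = {6,7}:  v_{6} + v_{7} = v_{1} + v_{8}  →  sig = (2; 1,1)
  P = {3,6}:  v_{3} + v_{6} = v_{1} + v_{2} + v_{4}  →  sig = (2; 1,1,1)
  P = {4,6}:  v_{4} + v_{6} = 2·v_{1} + v_{2}  →  sig = (2; 1,2)
  P = {0,3}:  v_{0} + v_{3} = 2·v_{5}  →  sig = (2; 2)
  P = {1,3}:  v_{1} + v_{3} = 2·v_{4}  →  sig = (2; 2)
  P = {1,2,8}:  v_{1} + v_{2} + v_{8} = v_{6}  →  sig = (3; 1)

Hence PRS(X_Σ) =
    |P|=2: 15 collections, coeffs (), (), (), (1), (1), (1), (1), (1), (1,1), (1,1), (1,1), (1,1,1), (1,2), (2), (2)
    |P|=3: 1 collection, coeffs (1)


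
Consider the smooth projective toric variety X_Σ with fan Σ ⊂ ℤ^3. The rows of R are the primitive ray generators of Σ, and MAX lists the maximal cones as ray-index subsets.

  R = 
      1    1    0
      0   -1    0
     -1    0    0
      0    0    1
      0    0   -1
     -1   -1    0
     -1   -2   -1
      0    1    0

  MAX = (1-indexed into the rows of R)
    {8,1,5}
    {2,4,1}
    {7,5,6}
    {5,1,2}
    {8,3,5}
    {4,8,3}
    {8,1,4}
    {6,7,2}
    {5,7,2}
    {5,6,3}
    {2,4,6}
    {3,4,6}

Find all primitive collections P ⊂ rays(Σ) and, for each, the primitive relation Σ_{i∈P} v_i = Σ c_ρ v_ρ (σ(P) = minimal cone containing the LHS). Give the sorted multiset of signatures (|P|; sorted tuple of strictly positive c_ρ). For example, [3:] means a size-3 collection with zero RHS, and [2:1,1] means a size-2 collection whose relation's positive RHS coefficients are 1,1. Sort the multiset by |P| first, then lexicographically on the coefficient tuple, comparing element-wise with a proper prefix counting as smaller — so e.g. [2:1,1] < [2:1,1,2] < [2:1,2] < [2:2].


11 minimal non-faces of Δ(Σ) (on 8 rays):

  P={1,6}:  v_{1} + v_{6} = 0  so sig = [2:]
  P={2,8}:  v_{2} + v_{8} = 0  so sig = [2:]
  P={4,5}:  v_{4} + v_{5} = 0  so sig = [2:]
  P={1,3}:  v_{1} + v_{3} = v_{8}  so sig = [2:1]
  P={2,3}:  v_{2} + v_{3} = v_{6}  so sig = [2:1]
  P={6,8}:  v_{6} + v_{8} = v_{3}  so sig = [2:1]
  P={1,7}:  v_{1} + v_{7} = v_{2} + v_{5}  so sig = [2:1,1]
  P={4,7}:  v_{4} + v_{7} = v_{2} + v_{6}  so sig = [2:1,1]
  P={7,8}:  v_{7} + v_{8} = v_{5} + v_{6}  so sig = [2:1,1]
  P={3,7}:  v_{3} + v_{7} = v_{5} + 2·v_{6}  so sig = [2:1,2]
  P={2,5,6}:  v_{2} + v_{5} + v_{6} = v_{7}  so sig = [3:1]

Hence PRS(X_Σ) =
    [2:]
    [2:]
    [2:]
    [2:1]
    [2:1]
    [2:1]
    [2:1,1]
    [2:1,1]
    [2:1,1]
    [2:1,2]
    [3:1]


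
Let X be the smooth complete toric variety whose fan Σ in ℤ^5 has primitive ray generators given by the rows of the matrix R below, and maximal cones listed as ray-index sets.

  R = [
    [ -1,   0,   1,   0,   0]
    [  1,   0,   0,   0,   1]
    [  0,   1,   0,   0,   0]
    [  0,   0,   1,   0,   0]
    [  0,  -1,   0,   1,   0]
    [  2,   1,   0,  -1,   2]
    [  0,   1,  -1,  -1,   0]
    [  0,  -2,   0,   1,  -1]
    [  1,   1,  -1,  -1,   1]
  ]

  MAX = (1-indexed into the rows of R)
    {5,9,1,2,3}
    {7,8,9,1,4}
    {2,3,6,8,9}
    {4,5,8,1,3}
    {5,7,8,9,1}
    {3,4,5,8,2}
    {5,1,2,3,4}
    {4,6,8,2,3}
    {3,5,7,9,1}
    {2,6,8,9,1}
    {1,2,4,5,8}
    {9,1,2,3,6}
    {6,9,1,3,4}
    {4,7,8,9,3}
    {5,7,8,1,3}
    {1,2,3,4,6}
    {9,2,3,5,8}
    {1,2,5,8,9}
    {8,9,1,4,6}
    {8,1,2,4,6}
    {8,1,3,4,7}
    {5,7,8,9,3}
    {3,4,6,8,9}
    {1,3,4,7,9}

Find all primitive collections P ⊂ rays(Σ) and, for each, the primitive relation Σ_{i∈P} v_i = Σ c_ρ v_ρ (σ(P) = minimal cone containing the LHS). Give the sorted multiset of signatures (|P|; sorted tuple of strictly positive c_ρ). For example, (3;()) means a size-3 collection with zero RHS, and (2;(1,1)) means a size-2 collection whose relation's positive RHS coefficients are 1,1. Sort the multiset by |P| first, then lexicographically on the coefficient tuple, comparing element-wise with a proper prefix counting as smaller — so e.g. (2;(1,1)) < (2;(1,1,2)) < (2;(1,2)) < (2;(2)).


|primitive collections| = 9. Relations:

  {2,7}:  v_{2} + v_{7} = v_{9}  so sig = (2;(1))
  {6,7}:  v_{6} + v_{7} = v_{4} + 2·v_{9}  so sig = (2;(1,2))
  {5,6}:  v_{5} + v_{6} = 2·v_{2}  so sig = (2;(2))
  {4,5,7}:  v_{4} + v_{5} + v_{7} = 0  so sig = (3;())
  {2,4,9}:  v_{2} + v_{4} + v_{9} = v_{6}  so sig = (3;(1))
  {4,5,9}:  v_{4} + v_{5} + v_{9} = v_{2}  so sig = (3;(1))
  {1,3,8,9}:  v_{1} + v_{3} + v_{8} + v_{9} = 0  so sig = (4;())
  {1,2,3,8}:  v_{1} + v_{2} + v_{3} + v_{8} = v_{4} + v_{5}  so sig = (4;(1,1))
  {1,3,6,8}:  v_{1} + v_{3} + v_{6} + v_{8} = v_{2} + v_{4}  so sig = (4;(1,1))

Hence PRS(X_Σ) =
[(2;(1)), (2;(1,2)), (2;(2)), (3;()), (3;(1)), (3;(1)), (4;()), (4;(1,1)), (4;(1,1))]


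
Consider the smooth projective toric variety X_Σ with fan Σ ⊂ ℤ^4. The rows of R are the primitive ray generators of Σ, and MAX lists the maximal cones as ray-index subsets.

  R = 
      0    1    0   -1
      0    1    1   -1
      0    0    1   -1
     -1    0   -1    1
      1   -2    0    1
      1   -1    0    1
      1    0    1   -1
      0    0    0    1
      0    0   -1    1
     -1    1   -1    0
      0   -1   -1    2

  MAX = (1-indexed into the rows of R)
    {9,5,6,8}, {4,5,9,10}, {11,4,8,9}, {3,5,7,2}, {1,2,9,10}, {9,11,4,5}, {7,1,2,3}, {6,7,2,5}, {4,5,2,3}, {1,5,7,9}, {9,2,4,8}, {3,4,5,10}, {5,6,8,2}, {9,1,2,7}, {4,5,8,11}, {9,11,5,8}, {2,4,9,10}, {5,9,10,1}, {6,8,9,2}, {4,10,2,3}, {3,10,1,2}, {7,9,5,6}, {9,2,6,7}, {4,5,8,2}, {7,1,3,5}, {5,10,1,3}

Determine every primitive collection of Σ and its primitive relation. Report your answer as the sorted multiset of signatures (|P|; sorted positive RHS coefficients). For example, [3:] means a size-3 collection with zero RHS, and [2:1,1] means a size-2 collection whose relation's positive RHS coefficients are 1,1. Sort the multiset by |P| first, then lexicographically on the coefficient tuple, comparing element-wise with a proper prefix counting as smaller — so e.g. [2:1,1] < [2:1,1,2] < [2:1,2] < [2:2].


22 collections generate NE(X_Σ); each relation:

  {3,9}:  v_{3} + v_{9} = 0  so sig = [2:]
  {4,7}:  v_{4} + v_{7} = 0  so sig = [2:]
  {1,4}:  v_{1} + v_{4} = v_{10}  so sig = [2:1]
  {1,11}:  v_{1} + v_{11} = v_{9}  so sig = [2:1]
  {2,11}:  v_{2} + v_{11} = v_{8}  so sig = [2:1]
  {4,6}:  v_{4} + v_{6} = v_{11}  so sig = [2:1]
  {6,10}:  v_{6} + v_{10} = v_{9}  so sig = [2:1]
  {7,10}:  v_{7} + v_{10} = v_{1}  so sig = [2:1]
  {7,11}:  v_{7} + v_{11} = v_{6}  so sig = [2:1]
  {1,6}:  v_{1} + v_{6} = v_{7} + v_{9}  so sig = [2:1,1]
  {1,8}:  v_{1} + v_{8} = v_{2} + v_{9}  so sig = [2:1,1]
  {3,6}:  v_{3} + v_{6} = v_{2} + v_{5}  so sig = [2:1,1]
  {7,8}:  v_{7} + v_{8} = v_{2} + v_{6}  so sig = [2:1,1]
  {10,11}:  v_{10} + v_{11} = v_{4} + v_{9}  so sig = [2:1,1]
  {3,11}:  v_{3} + v_{11} = v_{2} + v_{4} + v_{5}  so sig = [2:1,1,1]
  {6,11}:  v_{6} + v_{11} = v_{5} + v_{8} + v_{9}  so sig = [2:1,1,1]
  {8,10}:  v_{8} + v_{10} = v_{2} + v_{4} + v_{9}  so sig = [2:1,1,1]
  {3,8}:  v_{3} + v_{8} = 2·v_{2} + v_{4} + v_{5}  so sig = [2:1,1,2]
  {2,5,10}:  v_{2} + v_{5} + v_{10} = 0  so sig = [3:]
  {1,2,5}:  v_{1} + v_{2} + v_{5} = v_{7}  so sig = [3:1]
  {2,5,9}:  v_{2} + v_{5} + v_{9} = v_{6}  so sig = [3:1]
  {4,5,8,9}:  v_{4} + v_{5} + v_{8} + v_{9} = 2·v_{11}  so sig = [4:2]

so the primitive-relation signature multiset is
[[2:], [2:], [2:1], [2:1], [2:1], [2:1], [2:1], [2:1], [2:1], [2:1,1], [2:1,1], [2:1,1], [2:1,1], [2:1,1], [2:1,1,1], [2:1,1,1], [2:1,1,1], [2:1,1,2], [3:], [3:1], [3:1], [4:2]]


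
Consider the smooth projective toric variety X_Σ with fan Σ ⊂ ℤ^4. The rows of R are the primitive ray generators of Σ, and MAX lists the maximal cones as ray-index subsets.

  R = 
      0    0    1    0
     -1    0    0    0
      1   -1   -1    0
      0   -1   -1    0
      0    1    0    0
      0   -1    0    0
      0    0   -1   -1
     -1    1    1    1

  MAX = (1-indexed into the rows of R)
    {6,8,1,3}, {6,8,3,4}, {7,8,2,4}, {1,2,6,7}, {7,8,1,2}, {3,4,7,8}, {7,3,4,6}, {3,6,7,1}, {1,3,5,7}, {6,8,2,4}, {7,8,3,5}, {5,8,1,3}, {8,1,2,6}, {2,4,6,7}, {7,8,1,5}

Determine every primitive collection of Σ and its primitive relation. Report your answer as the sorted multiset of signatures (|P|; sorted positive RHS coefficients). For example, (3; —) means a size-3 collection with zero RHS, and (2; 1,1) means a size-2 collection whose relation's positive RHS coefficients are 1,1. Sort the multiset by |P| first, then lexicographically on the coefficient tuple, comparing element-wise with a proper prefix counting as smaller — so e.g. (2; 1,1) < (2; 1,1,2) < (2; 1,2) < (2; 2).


Σ has 7 primitive collections:

  {5,6}:  v_{5} + v_{6} = 0 — sig = (2; —)
  {1,4}:  v_{1} + v_{4} = v_{6} — sig = (2; 1)
  {2,3}:  v_{2} + v_{3} = v_{4} — sig = (2; 1)
  {2,5}:  v_{2} + v_{5} = v_{7} + v_{8} — sig = (2; 1,1)
  {4,5}:  v_{4} + v_{5} = v_{3} + v_{7} + v_{8} — sig = (2; 1,1,1)
  {6,7,8}:  v_{6} + v_{7} + v_{8} = v_{2} — sig = (3; 1)
  {1,3,7,8}:  v_{1} + v_{3} + v_{7} + v_{8} = 0 — sig = (4; —)

Signatures (|P|; sorted positive RHS coefficients), sorted:
[(2; —), (2; 1), (2; 1), (2; 1,1), (2; 1,1,1), (3; 1), (4; —)]


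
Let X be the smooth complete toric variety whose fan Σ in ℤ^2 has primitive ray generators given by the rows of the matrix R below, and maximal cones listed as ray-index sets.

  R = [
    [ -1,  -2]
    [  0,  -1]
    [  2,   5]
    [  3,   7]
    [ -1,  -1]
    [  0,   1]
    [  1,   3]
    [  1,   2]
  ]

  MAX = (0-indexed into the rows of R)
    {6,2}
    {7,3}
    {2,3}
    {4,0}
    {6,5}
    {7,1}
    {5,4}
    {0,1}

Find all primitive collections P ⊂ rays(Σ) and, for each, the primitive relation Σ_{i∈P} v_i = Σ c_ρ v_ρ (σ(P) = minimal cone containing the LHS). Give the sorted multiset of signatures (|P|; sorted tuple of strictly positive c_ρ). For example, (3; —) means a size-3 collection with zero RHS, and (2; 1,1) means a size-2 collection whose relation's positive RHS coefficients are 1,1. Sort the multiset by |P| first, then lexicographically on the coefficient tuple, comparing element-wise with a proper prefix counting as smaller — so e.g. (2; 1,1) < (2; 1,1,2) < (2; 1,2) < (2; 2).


Δ(Σ) — 8 vertices, 20 min non-faces:

  • {0,7}:  v_{0} + v_{7} = 0  →  sig = (2; —)
  • {1,5}:  v_{1} + v_{5} = 0  →  sig = (2; —)
  • {0,2}:  v_{0} + v_{2} = v_{6}  →  sig = (2; 1)
  • {0,3}:  v_{0} + v_{3} = v_{2}  →  sig = (2; 1)
  • {0,5}:  v_{0} + v_{5} = v_{4}  →  sig = (2; 1)
  • {0,6}:  v_{0} + v_{6} = v_{5}  →  sig = (2; 1)
  • {1,4}:  v_{1} + v_{4} = v_{0}  →  sig = (2; 1)
  • {1,6}:  v_{1} + v_{6} = v_{7}  →  sig = (2; 1)
  • {2,7}:  v_{2} + v_{7} = v_{3}  →  sig = (2; 1)
  • {4,7}:  v_{4} + v_{7} = v_{5}  →  sig = (2; 1)
  • {5,7}:  v_{5} + v_{7} = v_{6}  →  sig = (2; 1)
  • {6,7}:  v_{6} + v_{7} = v_{2}  →  sig = (2; 1)
  • {2,4}:  v_{2} + v_{4} = v_{5} + v_{6}  →  sig = (2; 1,1)
  • {3,5}:  v_{3} + v_{5} = v_{2} + v_{6}  →  sig = (2; 1,1)
  • {1,2}:  v_{1} + v_{2} = 2·v_{7}  →  sig = (2; 2)
  • {2,5}:  v_{2} + v_{5} = 2·v_{6}  →  sig = (2; 2)
  • {3,4}:  v_{3} + v_{4} = 2·v_{6}  →  sig = (2; 2)
  • {3,6}:  v_{3} + v_{6} = 2·v_{2}  →  sig = (2; 2)
  • {4,6}:  v_{4} + v_{6} = 2·v_{5}  →  sig = (2; 2)
  • {1,3}:  v_{1} + v_{3} = 3·v_{7}  →  sig = (2; 3)

Signatures (|P|; sorted positive RHS coefficients), sorted:
    (2; —)
    (2; —)
    (2; 1)
    (2; 1)
    (2; 1)
    (2; 1)
    (2; 1)
    (2; 1)
    (2; 1)
    (2; 1)
    (2; 1)
    (2; 1)
    (2; 1,1)
    (2; 1,1)
    (2; 2)
    (2; 2)
    (2; 2)
    (2; 2)
    (2; 2)
    (2; 3)


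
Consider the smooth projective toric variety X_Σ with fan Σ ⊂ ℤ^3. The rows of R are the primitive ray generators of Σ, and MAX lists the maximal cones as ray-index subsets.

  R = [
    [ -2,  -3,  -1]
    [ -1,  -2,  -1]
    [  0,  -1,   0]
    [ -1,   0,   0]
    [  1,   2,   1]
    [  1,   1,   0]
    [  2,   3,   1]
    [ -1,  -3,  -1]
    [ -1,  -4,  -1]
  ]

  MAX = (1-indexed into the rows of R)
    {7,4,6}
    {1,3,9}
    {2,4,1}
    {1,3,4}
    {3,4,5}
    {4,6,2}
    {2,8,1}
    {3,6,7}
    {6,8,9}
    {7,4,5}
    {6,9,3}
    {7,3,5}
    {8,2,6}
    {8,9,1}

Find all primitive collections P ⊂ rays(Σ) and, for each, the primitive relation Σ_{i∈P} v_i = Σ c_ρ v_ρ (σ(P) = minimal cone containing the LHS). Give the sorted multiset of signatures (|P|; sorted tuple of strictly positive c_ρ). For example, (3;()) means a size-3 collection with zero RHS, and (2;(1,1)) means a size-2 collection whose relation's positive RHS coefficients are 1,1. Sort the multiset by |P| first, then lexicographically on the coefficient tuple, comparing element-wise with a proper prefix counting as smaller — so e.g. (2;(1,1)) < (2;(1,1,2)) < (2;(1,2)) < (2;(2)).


17 collections generate NE(X_Σ); each relation:

  P={1,7}:  v_{1} + v_{7} = 0 ; sig = (2;())
  P={2,5}:  v_{2} + v_{5} = 0 ; sig = (2;())
  P={1,6}:  v_{1} + v_{6} = v_{2} ; sig = (2;(1))
  P={2,3}:  v_{2} + v_{3} = v_{8} ; sig = (2;(1))
  P={2,7}:  v_{2} + v_{7} = v_{6} ; sig = (2;(1))
  P={3,8}:  v_{3} + v_{8} = v_{9} ; sig = (2;(1))
  P={4,8}:  v_{4} + v_{8} = v_{1} ; sig = (2;(1))
  P={5,6}:  v_{5} + v_{6} = v_{7} ; sig = (2;(1))
  P={5,8}:  v_{5} + v_{8} = v_{3} ; sig = (2;(1))
  P={1,5}:  v_{1} + v_{5} = v_{3} + v_{4} ; sig = (2;(1,1))
  P={4,9}:  v_{4} + v_{9} = v_{1} + v_{3} ; sig = (2;(1,1))
  P={7,8}:  v_{7} + v_{8} = v_{3} + v_{6} ; sig = (2;(1,1))
  P={7,9}:  v_{7} + v_{9} = 2·v_{3} + v_{6} ; sig = (2;(1,2))
  P={2,9}:  v_{2} + v_{9} = 2·v_{8} ; sig = (2;(2))
  P={5,9}:  v_{5} + v_{9} = 2·v_{3} ; sig = (2;(2))
  P={3,4,6}:  v_{3} + v_{4} + v_{6} = 0 ; sig = (3;())
  P={3,4,7}:  v_{3} + v_{4} + v_{7} = v_{5} ; sig = (3;(1))

Hence PRS(X_Σ) =
    |P|=2: 15 collections, coeffs (), (), (1), (1), (1), (1), (1), (1), (1), (1,1), (1,1), (1,1), (1,2), (2), (2)
    |P|=3: 2 collections, coeffs (), (1)


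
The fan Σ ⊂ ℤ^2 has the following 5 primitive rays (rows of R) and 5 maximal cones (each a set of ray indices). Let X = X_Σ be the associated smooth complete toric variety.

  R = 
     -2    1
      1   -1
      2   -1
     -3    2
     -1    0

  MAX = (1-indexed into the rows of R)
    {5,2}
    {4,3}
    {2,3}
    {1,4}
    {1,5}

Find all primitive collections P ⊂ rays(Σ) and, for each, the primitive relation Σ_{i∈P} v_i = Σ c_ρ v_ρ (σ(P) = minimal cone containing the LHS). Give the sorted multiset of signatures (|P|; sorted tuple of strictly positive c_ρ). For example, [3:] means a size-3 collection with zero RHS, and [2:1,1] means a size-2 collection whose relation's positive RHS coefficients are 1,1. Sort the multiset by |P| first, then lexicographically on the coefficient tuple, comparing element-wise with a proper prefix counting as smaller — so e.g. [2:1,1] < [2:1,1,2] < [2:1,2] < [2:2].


Primitive collections (5):

  • {1,3}:  v_{1} + v_{3} = 0  so sig = [2:]
  • {1,2}:  v_{1} + v_{2} = v_{5}  so sig = [2:1]
  • {2,4}:  v_{2} + v_{4} = v_{1}  so sig = [2:1]
  • {3,5}:  v_{3} + v_{5} = v_{2}  so sig = [2:1]
  • {4,5}:  v_{4} + v_{5} = 2·v_{1}  so sig = [2:2]

Sorted signature multiset PRS(X):
    |P|=2: 5 collections, coeffs (), (1), (1), (1), (2)


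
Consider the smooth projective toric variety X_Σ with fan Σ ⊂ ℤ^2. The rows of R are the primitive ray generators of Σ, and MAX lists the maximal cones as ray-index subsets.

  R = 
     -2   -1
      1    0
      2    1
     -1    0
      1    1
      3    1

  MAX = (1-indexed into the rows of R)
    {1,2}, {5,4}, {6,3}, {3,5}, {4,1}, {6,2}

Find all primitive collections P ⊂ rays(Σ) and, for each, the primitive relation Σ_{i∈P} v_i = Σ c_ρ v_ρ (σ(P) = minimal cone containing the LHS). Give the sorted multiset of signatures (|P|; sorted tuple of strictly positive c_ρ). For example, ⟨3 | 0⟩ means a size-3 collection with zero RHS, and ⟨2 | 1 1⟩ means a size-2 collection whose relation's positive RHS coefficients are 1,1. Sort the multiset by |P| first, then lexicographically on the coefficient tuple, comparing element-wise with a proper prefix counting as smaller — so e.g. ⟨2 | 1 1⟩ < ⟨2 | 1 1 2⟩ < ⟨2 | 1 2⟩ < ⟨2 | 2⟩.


Σ has 9 primitive collections:

  P={1,3}:  v_{1} + v_{3} = 0  →  sig = ⟨2 | 0⟩
  P={2,4}:  v_{2} + v_{4} = 0  →  sig = ⟨2 | 0⟩
  P={1,5}:  v_{1} + v_{5} = v_{4}  →  sig = ⟨2 | 1⟩
  P={1,6}:  v_{1} + v_{6} = v_{2}  →  sig = ⟨2 | 1⟩
  P={2,3}:  v_{2} + v_{3} = v_{6}  →  sig = ⟨2 | 1⟩
  P={2,5}:  v_{2} + v_{5} = v_{3}  →  sig = ⟨2 | 1⟩
  P={3,4}:  v_{3} + v_{4} = v_{5}  →  sig = ⟨2 | 1⟩
  P={4,6}:  v_{4} + v_{6} = v_{3}  →  sig = ⟨2 | 1⟩
  P={5,6}:  v_{5} + v_{6} = 2·v_{3}  →  sig = ⟨2 | 2⟩

Hence PRS(X_Σ) =
[⟨2 | 0⟩, ⟨2 | 0⟩, ⟨2 | 1⟩, ⟨2 | 1⟩, ⟨2 | 1⟩, ⟨2 | 1⟩, ⟨2 | 1⟩, ⟨2 | 1⟩, ⟨2 | 2⟩]


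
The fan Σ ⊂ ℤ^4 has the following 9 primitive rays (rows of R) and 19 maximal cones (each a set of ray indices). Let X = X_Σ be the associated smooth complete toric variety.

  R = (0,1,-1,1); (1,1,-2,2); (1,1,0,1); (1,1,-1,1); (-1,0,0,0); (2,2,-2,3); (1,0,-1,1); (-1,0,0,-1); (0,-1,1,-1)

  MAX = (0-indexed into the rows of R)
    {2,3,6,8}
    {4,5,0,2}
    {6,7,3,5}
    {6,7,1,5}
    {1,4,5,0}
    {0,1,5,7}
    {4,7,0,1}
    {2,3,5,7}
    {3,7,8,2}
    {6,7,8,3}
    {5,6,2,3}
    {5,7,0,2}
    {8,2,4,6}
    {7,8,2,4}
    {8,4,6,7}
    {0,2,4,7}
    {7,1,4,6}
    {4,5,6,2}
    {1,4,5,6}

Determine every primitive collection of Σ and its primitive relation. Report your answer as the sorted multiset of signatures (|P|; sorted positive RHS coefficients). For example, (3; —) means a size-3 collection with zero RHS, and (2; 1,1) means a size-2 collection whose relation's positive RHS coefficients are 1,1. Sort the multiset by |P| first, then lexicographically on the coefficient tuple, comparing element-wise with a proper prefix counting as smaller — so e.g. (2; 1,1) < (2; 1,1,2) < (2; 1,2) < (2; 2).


Δ(Σ) — 9 vertices, 10 min non-faces:

  {0,8}:  v_{0} + v_{8} = 0 — sig = (2; —)
  {0,6}:  v_{0} + v_{6} = v_{1} — sig = (2; 1)
  {1,2}:  v_{1} + v_{2} = v_{5} — sig = (2; 1)
  {1,8}:  v_{1} + v_{8} = v_{6} — sig = (2; 1)
  {3,4}:  v_{3} + v_{4} = v_{0} — sig = (2; 1)
  {0,3}:  v_{0} + v_{3} = v_{5} + v_{7} — sig = (2; 1,1)
  {5,8}:  v_{5} + v_{8} = v_{2} + v_{6} — sig = (2; 1,1)
  {1,3}:  v_{1} + v_{3} = v_{5} + v_{6} + v_{7} — sig = (2; 1,1,1)
  {2,6,7}:  v_{2} + v_{6} + v_{7} = v_{3} — sig = (3; 1)
  {4,5,7}:  v_{4} + v_{5} + v_{7} = 2·v_{0} — sig = (3; 2)

so the primitive-relation signature multiset is
    |P|=2: 8 collections, coeffs (), (1), (1), (1), (1), (1,1), (1,1), (1,1,1)
    |P|=3: 2 collections, coeffs (1), (2)


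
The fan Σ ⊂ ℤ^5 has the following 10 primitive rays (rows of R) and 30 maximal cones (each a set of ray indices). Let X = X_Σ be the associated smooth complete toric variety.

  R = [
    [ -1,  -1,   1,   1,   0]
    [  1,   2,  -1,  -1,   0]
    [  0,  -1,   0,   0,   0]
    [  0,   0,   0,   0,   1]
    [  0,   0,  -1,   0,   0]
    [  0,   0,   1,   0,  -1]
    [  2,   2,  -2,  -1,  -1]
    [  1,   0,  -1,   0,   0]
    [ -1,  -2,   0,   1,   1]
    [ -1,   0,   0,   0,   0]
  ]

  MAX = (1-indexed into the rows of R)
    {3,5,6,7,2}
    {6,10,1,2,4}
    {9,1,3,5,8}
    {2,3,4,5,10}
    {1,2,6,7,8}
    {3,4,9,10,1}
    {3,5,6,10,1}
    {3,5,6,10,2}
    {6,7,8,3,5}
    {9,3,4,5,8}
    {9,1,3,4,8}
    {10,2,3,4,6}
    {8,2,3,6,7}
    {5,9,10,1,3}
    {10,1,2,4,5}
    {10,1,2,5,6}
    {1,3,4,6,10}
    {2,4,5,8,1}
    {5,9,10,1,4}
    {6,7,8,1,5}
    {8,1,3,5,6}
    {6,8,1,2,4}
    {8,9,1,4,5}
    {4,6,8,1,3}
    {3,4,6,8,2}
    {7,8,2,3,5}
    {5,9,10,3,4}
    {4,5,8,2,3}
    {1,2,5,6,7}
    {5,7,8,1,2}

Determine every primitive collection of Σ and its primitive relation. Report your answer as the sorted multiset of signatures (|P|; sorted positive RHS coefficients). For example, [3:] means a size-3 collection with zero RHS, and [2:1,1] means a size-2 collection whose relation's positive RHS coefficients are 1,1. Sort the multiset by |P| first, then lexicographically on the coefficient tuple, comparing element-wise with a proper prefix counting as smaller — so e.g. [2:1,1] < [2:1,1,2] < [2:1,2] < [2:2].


The 11 primitive collections of Σ (r=10, n=5):

  {8,10}:  v_{8} + v_{10} = v_{5} ; sig = [2:1]
  {2,9}:  v_{2} + v_{9} = v_{4} + v_{5} ; sig = [2:1,1]
  {4,7}:  v_{4} + v_{7} = v_{2} + v_{8} ; sig = [2:1,1]
  {6,9}:  v_{6} + v_{9} = v_{1} + v_{3} ; sig = [2:1,1]
  {7,9}:  v_{7} + v_{9} = v_{5} + v_{8} ; sig = [2:1,1]
  {7,10}:  v_{7} + v_{10} = v_{2} + 2·v_{5} + v_{6} ; sig = [2:1,1,2]
  {1,2,3}:  v_{1} + v_{2} + v_{3} = 0 ; sig = [3:]
  {4,5,6}:  v_{4} + v_{5} + v_{6} = 0 ; sig = [3:]
  {1,3,7}:  v_{1} + v_{3} + v_{7} = v_{5} + v_{6} + v_{8} ; sig = [3:1,1,1]
  {1,3,4,5}:  v_{1} + v_{3} + v_{4} + v_{5} = v_{9} ; sig = [4:1]
  {2,5,6,8}:  v_{2} + v_{5} + v_{6} + v_{8} = v_{7} ; sig = [4:1]

so the primitive-relation signature multiset is
[[2:1], [2:1,1], [2:1,1], [2:1,1], [2:1,1], [2:1,1,2], [3:], [3:], [3:1,1,1], [4:1], [4:1]]


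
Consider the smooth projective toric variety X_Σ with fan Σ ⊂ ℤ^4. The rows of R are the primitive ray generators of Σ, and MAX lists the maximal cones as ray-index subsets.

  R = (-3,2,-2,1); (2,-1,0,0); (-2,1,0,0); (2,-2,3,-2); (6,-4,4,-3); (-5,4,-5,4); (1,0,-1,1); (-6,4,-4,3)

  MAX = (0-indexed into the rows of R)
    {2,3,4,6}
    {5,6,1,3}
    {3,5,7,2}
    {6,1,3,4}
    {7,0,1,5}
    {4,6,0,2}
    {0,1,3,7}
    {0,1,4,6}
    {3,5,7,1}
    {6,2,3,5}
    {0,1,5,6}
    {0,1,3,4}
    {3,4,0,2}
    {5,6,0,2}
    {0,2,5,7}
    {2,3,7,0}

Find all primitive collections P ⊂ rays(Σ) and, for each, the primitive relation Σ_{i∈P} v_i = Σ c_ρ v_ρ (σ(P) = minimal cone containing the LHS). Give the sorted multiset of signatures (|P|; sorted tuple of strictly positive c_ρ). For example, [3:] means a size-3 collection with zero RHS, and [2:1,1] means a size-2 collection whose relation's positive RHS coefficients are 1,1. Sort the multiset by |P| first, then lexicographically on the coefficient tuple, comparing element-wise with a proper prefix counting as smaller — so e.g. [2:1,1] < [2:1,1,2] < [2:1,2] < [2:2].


Minimal non-faces — 6 found among 8 rays, 16 max cones:

  {1,2}:  v_{1} + v_{2} = 0  ⟹  sig = [2:]
  {4,7}:  v_{4} + v_{7} = 0  ⟹  sig = [2:]
  {4,5}:  v_{4} + v_{5} = v_{6}  ⟹  sig = [2:1]
  {6,7}:  v_{6} + v_{7} = v_{5}  ⟹  sig = [2:1]
  {0,3,6}:  v_{0} + v_{3} + v_{6} = 0  ⟹  sig = [3:]
  {0,3,5}:  v_{0} + v_{3} + v_{5} = v_{7}  ⟹  sig = [3:1]

Sorted signature multiset PRS(X):
    |P|=2: 4 collections, coeffs (), (), (1), (1)
    |P|=3: 2 collections, coeffs (), (1)
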